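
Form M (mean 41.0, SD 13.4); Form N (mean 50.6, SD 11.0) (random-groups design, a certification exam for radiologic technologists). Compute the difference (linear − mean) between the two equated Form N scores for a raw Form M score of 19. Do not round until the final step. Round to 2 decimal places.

3.94

Mean-equated: 19 + (50.6 − 41.0) = 28.60
Linear-equated: (11.0/13.4)(19 − 41.0) + 50.6 = 32.540
Difference = 32.540 − 28.60 = 3.94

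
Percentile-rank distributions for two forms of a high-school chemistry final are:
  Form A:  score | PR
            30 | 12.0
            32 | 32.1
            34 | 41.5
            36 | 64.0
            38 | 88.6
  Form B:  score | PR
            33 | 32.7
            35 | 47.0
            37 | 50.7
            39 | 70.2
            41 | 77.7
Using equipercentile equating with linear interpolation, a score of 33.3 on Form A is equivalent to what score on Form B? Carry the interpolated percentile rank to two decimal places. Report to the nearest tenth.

33.8

PR of 33.3 on Form A: 32.1 + (33.3 − 32)/(34 − 32) × (41.5 − 32.1) = 38.21
On Form B, PR 38.21 falls between score 33 (PR 32.7) and 35 (PR 47.0).
Interpolate: 33 + (38.21 − 32.7)/(47.0 − 32.7) × (35 − 33) = 33.8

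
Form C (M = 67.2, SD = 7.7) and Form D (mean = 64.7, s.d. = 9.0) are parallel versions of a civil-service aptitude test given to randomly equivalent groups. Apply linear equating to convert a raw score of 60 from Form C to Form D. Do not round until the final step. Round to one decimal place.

56.3

Linear equating: y = (SD_Y/SD_X)(x − M_X) + M_Y
y = (9.0/7.7)(60 − 67.2) + 64.7
y = 1.168831 × -7.2 + 64.7 = -8.4156 + 64.7 = 56.3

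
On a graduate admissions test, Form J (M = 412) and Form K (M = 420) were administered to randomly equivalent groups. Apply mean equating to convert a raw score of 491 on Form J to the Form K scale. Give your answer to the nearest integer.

499

Mean equating: y = x + (M_Y − M_X) = 491 + (420 − 412) = 499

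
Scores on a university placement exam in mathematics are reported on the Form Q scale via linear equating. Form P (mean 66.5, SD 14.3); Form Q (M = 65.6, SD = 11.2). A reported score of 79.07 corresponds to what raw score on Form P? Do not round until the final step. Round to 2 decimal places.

Invert y = (SD_Y/SD_X)(x − M_X) + M_Y:
x = (SD_X/SD_Y)(y − M_Y) + M_X = (14.3/11.2)(79.07 − 65.6) + 66.5
x = 1.276786 × 13.470 + 66.5 = 83.70

83.70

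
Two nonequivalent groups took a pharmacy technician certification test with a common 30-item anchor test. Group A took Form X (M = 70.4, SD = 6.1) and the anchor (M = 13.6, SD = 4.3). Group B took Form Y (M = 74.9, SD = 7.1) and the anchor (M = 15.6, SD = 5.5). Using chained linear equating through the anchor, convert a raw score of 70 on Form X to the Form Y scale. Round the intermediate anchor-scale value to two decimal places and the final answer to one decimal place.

Form X → anchor (Group A): v = (4.3/6.1)(70 − 70.4) + 13.6 = 13.32
anchor → Form Y (Group B): y = (7.1/5.5)(13.32 − 15.6) + 74.9 = 72.0

72.0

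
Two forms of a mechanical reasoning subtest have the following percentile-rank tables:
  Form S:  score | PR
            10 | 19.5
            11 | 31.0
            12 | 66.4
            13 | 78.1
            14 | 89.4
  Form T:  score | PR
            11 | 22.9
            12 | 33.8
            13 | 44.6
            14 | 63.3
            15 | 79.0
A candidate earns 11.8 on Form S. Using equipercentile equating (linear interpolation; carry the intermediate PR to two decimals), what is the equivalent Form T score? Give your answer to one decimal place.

PR of 11.8 on Form S: 31.0 + (11.8 − 11)/(12 − 11) × (66.4 − 31.0) = 59.32
On Form T, PR 59.32 falls between score 13 (PR 44.6) and 14 (PR 63.3).
Interpolate: 13 + (59.32 − 44.6)/(63.3 − 44.6) × (14 − 13) = 13.8

13.8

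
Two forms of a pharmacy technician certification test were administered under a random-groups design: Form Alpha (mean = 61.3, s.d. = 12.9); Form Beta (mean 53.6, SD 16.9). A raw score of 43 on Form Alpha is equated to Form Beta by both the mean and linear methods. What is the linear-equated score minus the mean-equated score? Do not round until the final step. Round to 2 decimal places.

Mean-equated: 43 + (53.6 − 61.3) = 35.30
Linear-equated: (16.9/12.9)(43 − 61.3) + 53.6 = 29.626
Difference = 29.626 − 35.30 = -5.67

-5.67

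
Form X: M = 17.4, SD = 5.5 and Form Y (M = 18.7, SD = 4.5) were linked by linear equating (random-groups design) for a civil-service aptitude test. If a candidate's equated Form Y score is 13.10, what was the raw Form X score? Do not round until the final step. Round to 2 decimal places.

10.56

Invert y = (SD_Y/SD_X)(x − M_X) + M_Y:
x = (SD_X/SD_Y)(y − M_Y) + M_X = (5.5/4.5)(13.10 − 18.7) + 17.4
x = 1.222222 × -5.600 + 17.4 = 10.56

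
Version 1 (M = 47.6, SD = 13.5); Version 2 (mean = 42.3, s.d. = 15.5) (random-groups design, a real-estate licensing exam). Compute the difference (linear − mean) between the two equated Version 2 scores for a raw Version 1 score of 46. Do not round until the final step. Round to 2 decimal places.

-0.24

Mean-equated: 46 + (42.3 − 47.6) = 40.70
Linear-equated: (15.5/13.5)(46 − 47.6) + 42.3 = 40.463
Difference = 40.463 − 40.70 = -0.24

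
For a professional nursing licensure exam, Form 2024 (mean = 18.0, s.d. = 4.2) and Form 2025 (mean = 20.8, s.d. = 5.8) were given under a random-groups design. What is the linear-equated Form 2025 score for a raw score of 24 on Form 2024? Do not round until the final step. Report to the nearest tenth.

Linear equating: y = (SD_Y/SD_X)(x − M_X) + M_Y
y = (5.8/4.2)(24 − 18.0) + 20.8
y = 1.380952 × 6.0 + 20.8 = 8.2857 + 20.8 = 29.1

29.1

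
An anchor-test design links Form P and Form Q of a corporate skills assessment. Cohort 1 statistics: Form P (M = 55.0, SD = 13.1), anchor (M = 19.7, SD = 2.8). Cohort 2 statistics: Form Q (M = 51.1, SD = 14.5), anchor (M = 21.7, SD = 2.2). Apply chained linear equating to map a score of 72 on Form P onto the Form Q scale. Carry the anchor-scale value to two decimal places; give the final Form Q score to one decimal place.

61.8

Form P → anchor (Cohort 1): v = (2.8/13.1)(72 − 55.0) + 19.7 = 23.33
anchor → Form Q (Cohort 2): y = (14.5/2.2)(23.33 − 21.7) + 51.1 = 61.8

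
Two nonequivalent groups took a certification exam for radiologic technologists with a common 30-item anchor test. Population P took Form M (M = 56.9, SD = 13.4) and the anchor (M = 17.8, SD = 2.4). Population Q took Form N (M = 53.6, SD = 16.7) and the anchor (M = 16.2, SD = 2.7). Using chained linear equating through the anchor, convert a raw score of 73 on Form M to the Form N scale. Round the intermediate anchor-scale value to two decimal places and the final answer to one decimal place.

81.3

Form M → anchor (Population P): v = (2.4/13.4)(73 − 56.9) + 17.8 = 20.68
anchor → Form N (Population Q): y = (16.7/2.7)(20.68 − 16.2) + 53.6 = 81.3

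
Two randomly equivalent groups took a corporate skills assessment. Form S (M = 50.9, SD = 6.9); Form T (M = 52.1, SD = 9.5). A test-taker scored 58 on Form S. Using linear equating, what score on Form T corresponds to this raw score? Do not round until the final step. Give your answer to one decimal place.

Linear equating: y = (SD_Y/SD_X)(x − M_X) + M_Y
y = (9.5/6.9)(58 − 50.9) + 52.1
y = 1.376812 × 7.1 + 52.1 = 9.7754 + 52.1 = 61.9

61.9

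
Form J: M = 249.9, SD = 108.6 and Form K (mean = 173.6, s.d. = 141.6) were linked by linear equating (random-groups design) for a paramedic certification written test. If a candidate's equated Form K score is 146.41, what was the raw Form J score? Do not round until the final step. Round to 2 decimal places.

Invert y = (SD_Y/SD_X)(x − M_X) + M_Y:
x = (SD_X/SD_Y)(y − M_Y) + M_X = (108.6/141.6)(146.41 − 173.6) + 249.9
x = 0.766949 × -27.190 + 249.9 = 229.05

229.05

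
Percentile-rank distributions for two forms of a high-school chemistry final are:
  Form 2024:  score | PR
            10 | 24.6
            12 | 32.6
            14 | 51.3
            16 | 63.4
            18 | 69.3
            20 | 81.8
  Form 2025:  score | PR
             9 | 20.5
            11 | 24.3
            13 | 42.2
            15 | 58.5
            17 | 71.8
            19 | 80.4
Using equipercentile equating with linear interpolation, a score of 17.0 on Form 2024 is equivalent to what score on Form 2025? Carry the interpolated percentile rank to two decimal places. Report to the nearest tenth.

16.2

PR of 17.0 on Form 2024: 63.4 + (17.0 − 16)/(18 − 16) × (69.3 − 63.4) = 66.35
On Form 2025, PR 66.35 falls between score 15 (PR 58.5) and 17 (PR 71.8).
Interpolate: 15 + (66.35 − 58.5)/(71.8 − 58.5) × (17 − 15) = 16.2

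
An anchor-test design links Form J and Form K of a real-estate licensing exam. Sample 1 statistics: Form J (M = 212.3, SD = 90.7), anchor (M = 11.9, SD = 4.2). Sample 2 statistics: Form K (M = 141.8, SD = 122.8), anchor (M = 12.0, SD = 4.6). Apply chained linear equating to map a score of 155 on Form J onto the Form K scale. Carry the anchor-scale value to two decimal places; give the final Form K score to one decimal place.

Form J → anchor (Sample 1): v = (4.2/90.7)(155 − 212.3) + 11.9 = 9.25
anchor → Form K (Sample 2): y = (122.8/4.6)(9.25 − 12.0) + 141.8 = 68.4

68.4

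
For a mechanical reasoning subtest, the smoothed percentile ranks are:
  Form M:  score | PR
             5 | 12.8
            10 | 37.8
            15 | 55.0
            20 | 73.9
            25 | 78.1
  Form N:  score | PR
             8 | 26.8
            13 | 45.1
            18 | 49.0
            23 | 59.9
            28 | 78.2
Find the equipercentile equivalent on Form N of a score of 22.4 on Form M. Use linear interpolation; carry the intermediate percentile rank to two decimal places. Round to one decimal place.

PR of 22.4 on Form M: 73.9 + (22.4 − 20)/(25 − 20) × (78.1 − 73.9) = 75.92
On Form N, PR 75.92 falls between score 23 (PR 59.9) and 28 (PR 78.2).
Interpolate: 23 + (75.92 − 59.9)/(78.2 − 59.9) × (28 − 23) = 27.4

27.4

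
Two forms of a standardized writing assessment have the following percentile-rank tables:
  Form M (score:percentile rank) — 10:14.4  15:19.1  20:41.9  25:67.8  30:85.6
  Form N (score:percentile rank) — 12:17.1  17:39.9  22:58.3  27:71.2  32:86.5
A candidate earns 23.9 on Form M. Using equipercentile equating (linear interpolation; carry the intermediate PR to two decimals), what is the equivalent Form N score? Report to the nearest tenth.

PR of 23.9 on Form M: 41.9 + (23.9 − 20)/(25 − 20) × (67.8 − 41.9) = 62.10
On Form N, PR 62.10 falls between score 22 (PR 58.3) and 27 (PR 71.2).
Interpolate: 22 + (62.10 − 58.3)/(71.2 − 58.3) × (27 − 22) = 23.5

23.5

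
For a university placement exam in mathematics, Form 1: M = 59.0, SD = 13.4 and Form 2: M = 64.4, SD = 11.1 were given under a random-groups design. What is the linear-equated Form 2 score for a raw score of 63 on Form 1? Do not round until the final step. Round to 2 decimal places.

Linear equating: y = (SD_Y/SD_X)(x − M_X) + M_Y
y = (11.1/13.4)(63 − 59.0) + 64.4
y = 0.828358 × 4.0 + 64.4 = 3.3134 + 64.4 = 67.71

67.71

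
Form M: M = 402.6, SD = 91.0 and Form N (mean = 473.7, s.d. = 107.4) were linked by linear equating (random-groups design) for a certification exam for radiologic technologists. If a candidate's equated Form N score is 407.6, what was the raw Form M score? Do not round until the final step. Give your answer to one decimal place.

346.6

Invert y = (SD_Y/SD_X)(x − M_X) + M_Y:
x = (SD_X/SD_Y)(y − M_Y) + M_X = (91.0/107.4)(407.6 − 473.7) + 402.6
x = 0.847300 × -66.100 + 402.6 = 346.6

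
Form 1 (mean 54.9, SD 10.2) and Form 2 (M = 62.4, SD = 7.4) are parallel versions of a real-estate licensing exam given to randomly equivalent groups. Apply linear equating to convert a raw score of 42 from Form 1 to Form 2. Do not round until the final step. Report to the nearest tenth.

53.0

Linear equating: y = (SD_Y/SD_X)(x − M_X) + M_Y
y = (7.4/10.2)(42 − 54.9) + 62.4
y = 0.725490 × -12.9 + 62.4 = -9.3588 + 62.4 = 53.0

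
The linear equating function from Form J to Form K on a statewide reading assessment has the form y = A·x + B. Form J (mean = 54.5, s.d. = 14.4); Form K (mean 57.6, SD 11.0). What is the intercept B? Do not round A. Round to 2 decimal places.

A = SD_Y / SD_X = 11.0 / 14.4 = 0.763889
B = M_Y − A·M_X = 57.6 − 0.763889 × 54.5 = 15.97

15.97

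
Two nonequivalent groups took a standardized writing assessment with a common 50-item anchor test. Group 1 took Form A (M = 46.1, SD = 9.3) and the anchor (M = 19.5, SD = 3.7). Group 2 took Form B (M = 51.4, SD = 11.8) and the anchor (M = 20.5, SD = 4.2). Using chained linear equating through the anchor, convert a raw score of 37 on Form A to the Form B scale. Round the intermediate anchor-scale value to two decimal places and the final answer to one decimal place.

38.4

Form A → anchor (Group 1): v = (3.7/9.3)(37 − 46.1) + 19.5 = 15.88
anchor → Form B (Group 2): y = (11.8/4.2)(15.88 − 20.5) + 51.4 = 38.4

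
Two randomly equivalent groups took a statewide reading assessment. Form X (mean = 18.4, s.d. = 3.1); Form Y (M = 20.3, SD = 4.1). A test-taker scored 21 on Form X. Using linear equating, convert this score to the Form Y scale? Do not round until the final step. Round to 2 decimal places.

Linear equating: y = (SD_Y/SD_X)(x − M_X) + M_Y
y = (4.1/3.1)(21 − 18.4) + 20.3
y = 1.322581 × 2.6 + 20.3 = 3.4387 + 20.3 = 23.74

23.74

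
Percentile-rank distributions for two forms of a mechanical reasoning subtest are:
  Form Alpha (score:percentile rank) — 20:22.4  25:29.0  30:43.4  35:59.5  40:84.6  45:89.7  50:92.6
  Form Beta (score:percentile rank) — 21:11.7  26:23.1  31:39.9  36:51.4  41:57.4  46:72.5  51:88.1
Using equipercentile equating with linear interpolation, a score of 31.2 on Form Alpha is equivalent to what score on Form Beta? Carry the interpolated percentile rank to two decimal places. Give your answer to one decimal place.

34.2

PR of 31.2 on Form Alpha: 43.4 + (31.2 − 30)/(35 − 30) × (59.5 − 43.4) = 47.26
On Form Beta, PR 47.26 falls between score 31 (PR 39.9) and 36 (PR 51.4).
Interpolate: 31 + (47.26 − 39.9)/(51.4 − 39.9) × (36 − 31) = 34.2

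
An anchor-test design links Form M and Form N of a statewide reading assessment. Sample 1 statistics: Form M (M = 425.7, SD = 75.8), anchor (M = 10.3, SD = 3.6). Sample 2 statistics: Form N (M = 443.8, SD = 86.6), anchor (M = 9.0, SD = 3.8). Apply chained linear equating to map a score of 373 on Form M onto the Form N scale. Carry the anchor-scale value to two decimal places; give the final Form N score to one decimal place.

416.5

Form M → anchor (Sample 1): v = (3.6/75.8)(373 − 425.7) + 10.3 = 7.80
anchor → Form N (Sample 2): y = (86.6/3.8)(7.80 − 9.0) + 443.8 = 416.5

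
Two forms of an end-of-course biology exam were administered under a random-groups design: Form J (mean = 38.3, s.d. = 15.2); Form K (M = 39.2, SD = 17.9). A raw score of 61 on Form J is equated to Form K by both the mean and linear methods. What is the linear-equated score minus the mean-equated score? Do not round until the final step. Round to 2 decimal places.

Mean-equated: 61 + (39.2 − 38.3) = 61.90
Linear-equated: (17.9/15.2)(61 − 38.3) + 39.2 = 65.932
Difference = 65.932 − 61.90 = 4.03

4.03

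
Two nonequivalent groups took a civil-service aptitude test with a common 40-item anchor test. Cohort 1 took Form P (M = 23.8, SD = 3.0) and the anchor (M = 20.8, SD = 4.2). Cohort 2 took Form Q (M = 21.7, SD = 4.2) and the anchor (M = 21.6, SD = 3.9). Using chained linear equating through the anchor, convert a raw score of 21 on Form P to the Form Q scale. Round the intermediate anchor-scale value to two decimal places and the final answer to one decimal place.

Form P → anchor (Cohort 1): v = (4.2/3.0)(21 − 23.8) + 20.8 = 16.88
anchor → Form Q (Cohort 2): y = (4.2/3.9)(16.88 − 21.6) + 21.7 = 16.6

16.6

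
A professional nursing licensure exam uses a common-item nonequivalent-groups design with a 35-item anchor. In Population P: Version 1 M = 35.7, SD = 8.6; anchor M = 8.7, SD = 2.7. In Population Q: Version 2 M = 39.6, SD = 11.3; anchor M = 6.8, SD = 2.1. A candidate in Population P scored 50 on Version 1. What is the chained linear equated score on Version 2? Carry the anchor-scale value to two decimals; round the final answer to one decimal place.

74.0

Version 1 → anchor (Population P): v = (2.7/8.6)(50 − 35.7) + 8.7 = 13.19
anchor → Version 2 (Population Q): y = (11.3/2.1)(13.19 − 6.8) + 39.6 = 74.0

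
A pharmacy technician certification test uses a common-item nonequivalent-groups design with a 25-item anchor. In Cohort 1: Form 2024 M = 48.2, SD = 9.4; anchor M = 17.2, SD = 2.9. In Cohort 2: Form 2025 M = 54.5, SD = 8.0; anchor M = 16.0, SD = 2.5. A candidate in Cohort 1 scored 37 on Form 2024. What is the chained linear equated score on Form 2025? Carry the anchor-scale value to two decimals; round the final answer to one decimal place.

47.3

Form 2024 → anchor (Cohort 1): v = (2.9/9.4)(37 − 48.2) + 17.2 = 13.74
anchor → Form 2025 (Cohort 2): y = (8.0/2.5)(13.74 − 16.0) + 54.5 = 47.3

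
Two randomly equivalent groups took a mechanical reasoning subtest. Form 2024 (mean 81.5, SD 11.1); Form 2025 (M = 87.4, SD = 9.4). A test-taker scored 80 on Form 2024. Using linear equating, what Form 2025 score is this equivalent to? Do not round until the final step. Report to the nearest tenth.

Linear equating: y = (SD_Y/SD_X)(x − M_X) + M_Y
y = (9.4/11.1)(80 − 81.5) + 87.4
y = 0.846847 × -1.5 + 87.4 = -1.2703 + 87.4 = 86.1

86.1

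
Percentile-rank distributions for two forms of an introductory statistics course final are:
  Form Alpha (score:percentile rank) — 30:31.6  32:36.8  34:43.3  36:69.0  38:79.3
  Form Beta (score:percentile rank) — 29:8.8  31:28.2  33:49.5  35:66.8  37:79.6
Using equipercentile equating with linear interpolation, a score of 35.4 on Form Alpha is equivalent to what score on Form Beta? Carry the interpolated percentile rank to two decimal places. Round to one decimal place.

PR of 35.4 on Form Alpha: 43.3 + (35.4 − 34)/(36 − 34) × (69.0 − 43.3) = 61.29
On Form Beta, PR 61.29 falls between score 33 (PR 49.5) and 35 (PR 66.8).
Interpolate: 33 + (61.29 − 49.5)/(66.8 − 49.5) × (35 − 33) = 34.4

34.4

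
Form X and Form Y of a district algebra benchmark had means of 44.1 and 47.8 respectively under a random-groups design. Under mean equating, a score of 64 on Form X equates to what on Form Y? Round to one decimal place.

67.7

Mean equating: y = x + (M_Y − M_X) = 64 + (47.8 − 44.1) = 67.7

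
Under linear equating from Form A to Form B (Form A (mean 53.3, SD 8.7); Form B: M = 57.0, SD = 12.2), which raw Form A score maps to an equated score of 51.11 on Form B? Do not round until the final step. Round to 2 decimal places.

Invert y = (SD_Y/SD_X)(x − M_X) + M_Y:
x = (SD_X/SD_Y)(y − M_Y) + M_X = (8.7/12.2)(51.11 − 57.0) + 53.3
x = 0.713115 × -5.890 + 53.3 = 49.10

49.10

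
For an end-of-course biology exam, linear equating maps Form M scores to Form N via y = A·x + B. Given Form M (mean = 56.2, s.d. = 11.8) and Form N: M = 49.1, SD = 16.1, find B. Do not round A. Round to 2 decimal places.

A = SD_Y / SD_X = 16.1 / 11.8 = 1.364407
B = M_Y − A·M_X = 49.1 − 1.364407 × 56.2 = -27.58

-27.58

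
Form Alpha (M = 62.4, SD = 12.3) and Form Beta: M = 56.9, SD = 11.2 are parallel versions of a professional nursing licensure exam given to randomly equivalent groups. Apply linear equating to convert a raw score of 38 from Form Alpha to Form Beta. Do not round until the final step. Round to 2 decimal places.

Linear equating: y = (SD_Y/SD_X)(x − M_X) + M_Y
y = (11.2/12.3)(38 − 62.4) + 56.9
y = 0.910569 × -24.4 + 56.9 = -22.2179 + 56.9 = 34.68

34.68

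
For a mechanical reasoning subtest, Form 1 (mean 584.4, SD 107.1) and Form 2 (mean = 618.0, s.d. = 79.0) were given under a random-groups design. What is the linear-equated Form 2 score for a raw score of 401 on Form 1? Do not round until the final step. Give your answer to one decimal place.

Linear equating: y = (SD_Y/SD_X)(x − M_X) + M_Y
y = (79.0/107.1)(401 − 584.4) + 618.0
y = 0.737628 × -183.4 + 618.0 = -135.2810 + 618.0 = 482.7

482.7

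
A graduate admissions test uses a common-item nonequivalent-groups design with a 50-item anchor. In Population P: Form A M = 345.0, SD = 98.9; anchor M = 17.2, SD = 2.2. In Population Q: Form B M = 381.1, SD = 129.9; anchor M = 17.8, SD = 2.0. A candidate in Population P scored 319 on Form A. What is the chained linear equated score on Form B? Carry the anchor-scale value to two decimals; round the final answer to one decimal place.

Form A → anchor (Population P): v = (2.2/98.9)(319 − 345.0) + 17.2 = 16.62
anchor → Form B (Population Q): y = (129.9/2.0)(16.62 − 17.8) + 381.1 = 304.5

304.5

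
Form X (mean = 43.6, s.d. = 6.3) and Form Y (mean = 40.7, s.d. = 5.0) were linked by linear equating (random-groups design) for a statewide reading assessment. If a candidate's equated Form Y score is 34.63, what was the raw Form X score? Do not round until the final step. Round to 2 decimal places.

35.95

Invert y = (SD_Y/SD_X)(x − M_X) + M_Y:
x = (SD_X/SD_Y)(y − M_Y) + M_X = (6.3/5.0)(34.63 − 40.7) + 43.6
x = 1.260000 × -6.070 + 43.6 = 35.95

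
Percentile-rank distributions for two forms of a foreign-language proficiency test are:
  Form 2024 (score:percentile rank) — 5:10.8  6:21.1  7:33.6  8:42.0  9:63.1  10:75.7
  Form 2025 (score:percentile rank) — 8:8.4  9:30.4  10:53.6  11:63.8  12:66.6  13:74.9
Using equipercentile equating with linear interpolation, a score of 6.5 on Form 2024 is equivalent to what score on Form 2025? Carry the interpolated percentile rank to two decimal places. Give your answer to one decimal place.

PR of 6.5 on Form 2024: 21.1 + (6.5 − 6)/(7 − 6) × (33.6 − 21.1) = 27.35
On Form 2025, PR 27.35 falls between score 8 (PR 8.4) and 9 (PR 30.4).
Interpolate: 8 + (27.35 − 8.4)/(30.4 − 8.4) × (9 − 8) = 8.9

8.9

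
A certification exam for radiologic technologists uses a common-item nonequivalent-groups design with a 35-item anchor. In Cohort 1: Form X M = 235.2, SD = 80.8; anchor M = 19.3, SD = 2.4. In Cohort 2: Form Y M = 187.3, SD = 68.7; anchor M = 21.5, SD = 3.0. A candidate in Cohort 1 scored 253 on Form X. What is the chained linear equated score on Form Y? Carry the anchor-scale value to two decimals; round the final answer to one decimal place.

Form X → anchor (Cohort 1): v = (2.4/80.8)(253 − 235.2) + 19.3 = 19.83
anchor → Form Y (Cohort 2): y = (68.7/3.0)(19.83 − 21.5) + 187.3 = 149.1

149.1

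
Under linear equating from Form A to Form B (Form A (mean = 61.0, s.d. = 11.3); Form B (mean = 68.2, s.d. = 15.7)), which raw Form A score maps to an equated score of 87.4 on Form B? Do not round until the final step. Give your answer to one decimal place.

Invert y = (SD_Y/SD_X)(x − M_X) + M_Y:
x = (SD_X/SD_Y)(y − M_Y) + M_X = (11.3/15.7)(87.4 − 68.2) + 61.0
x = 0.719745 × 19.200 + 61.0 = 74.8

74.8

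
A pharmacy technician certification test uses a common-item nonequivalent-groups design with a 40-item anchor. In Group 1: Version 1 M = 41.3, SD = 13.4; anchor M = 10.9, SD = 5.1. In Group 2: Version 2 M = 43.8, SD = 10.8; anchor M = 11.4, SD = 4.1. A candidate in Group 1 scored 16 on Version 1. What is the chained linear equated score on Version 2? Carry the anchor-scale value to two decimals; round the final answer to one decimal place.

Version 1 → anchor (Group 1): v = (5.1/13.4)(16 − 41.3) + 10.9 = 1.27
anchor → Version 2 (Group 2): y = (10.8/4.1)(1.27 − 11.4) + 43.8 = 17.1

17.1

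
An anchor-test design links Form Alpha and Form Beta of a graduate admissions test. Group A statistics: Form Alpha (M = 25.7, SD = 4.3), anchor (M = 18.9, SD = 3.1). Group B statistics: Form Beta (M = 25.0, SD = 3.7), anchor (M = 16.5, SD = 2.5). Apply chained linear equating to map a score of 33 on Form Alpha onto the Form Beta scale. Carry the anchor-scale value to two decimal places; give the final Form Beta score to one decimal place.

Form Alpha → anchor (Group A): v = (3.1/4.3)(33 − 25.7) + 18.9 = 24.16
anchor → Form Beta (Group B): y = (3.7/2.5)(24.16 − 16.5) + 25.0 = 36.3

36.3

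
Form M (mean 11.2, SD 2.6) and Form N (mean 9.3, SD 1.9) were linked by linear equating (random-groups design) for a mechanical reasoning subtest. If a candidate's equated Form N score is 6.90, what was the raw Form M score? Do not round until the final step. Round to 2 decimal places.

Invert y = (SD_Y/SD_X)(x − M_X) + M_Y:
x = (SD_X/SD_Y)(y − M_Y) + M_X = (2.6/1.9)(6.90 − 9.3) + 11.2
x = 1.368421 × -2.400 + 11.2 = 7.92

7.92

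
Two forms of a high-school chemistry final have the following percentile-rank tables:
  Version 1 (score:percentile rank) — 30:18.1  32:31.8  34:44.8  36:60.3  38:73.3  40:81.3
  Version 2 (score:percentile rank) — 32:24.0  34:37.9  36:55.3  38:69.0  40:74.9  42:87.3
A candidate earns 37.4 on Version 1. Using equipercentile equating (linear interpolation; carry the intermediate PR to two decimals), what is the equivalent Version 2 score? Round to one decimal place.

PR of 37.4 on Version 1: 60.3 + (37.4 − 36)/(38 − 36) × (73.3 − 60.3) = 69.40
On Version 2, PR 69.40 falls between score 38 (PR 69.0) and 40 (PR 74.9).
Interpolate: 38 + (69.40 − 69.0)/(74.9 − 69.0) × (40 − 38) = 38.1

38.1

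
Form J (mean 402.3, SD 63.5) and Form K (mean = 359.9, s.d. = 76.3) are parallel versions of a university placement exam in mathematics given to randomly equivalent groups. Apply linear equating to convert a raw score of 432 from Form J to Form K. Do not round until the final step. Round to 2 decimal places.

Linear equating: y = (SD_Y/SD_X)(x − M_X) + M_Y
y = (76.3/63.5)(432 − 402.3) + 359.9
y = 1.201575 × 29.7 + 359.9 = 35.6868 + 359.9 = 395.59

395.59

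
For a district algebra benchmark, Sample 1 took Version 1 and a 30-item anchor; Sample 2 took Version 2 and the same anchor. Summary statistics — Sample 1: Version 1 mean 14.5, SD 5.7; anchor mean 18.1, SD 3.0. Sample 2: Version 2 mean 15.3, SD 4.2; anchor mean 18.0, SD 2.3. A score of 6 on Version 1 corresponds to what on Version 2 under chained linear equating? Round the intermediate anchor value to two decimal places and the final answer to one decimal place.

Version 1 → anchor (Sample 1): v = (3.0/5.7)(6 − 14.5) + 18.1 = 13.63
anchor → Version 2 (Sample 2): y = (4.2/2.3)(13.63 − 18.0) + 15.3 = 7.3

7.3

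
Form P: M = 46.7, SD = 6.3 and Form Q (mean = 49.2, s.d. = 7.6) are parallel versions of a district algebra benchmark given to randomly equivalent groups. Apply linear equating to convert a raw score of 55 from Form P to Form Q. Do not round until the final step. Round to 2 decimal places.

Linear equating: y = (SD_Y/SD_X)(x − M_X) + M_Y
y = (7.6/6.3)(55 − 46.7) + 49.2
y = 1.206349 × 8.3 + 49.2 = 10.0127 + 49.2 = 59.21

59.21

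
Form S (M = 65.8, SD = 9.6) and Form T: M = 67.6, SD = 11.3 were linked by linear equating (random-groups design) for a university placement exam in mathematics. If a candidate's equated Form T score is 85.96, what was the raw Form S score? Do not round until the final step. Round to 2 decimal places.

81.40

Invert y = (SD_Y/SD_X)(x − M_X) + M_Y:
x = (SD_X/SD_Y)(y − M_Y) + M_X = (9.6/11.3)(85.96 − 67.6) + 65.8
x = 0.849558 × 18.360 + 65.8 = 81.40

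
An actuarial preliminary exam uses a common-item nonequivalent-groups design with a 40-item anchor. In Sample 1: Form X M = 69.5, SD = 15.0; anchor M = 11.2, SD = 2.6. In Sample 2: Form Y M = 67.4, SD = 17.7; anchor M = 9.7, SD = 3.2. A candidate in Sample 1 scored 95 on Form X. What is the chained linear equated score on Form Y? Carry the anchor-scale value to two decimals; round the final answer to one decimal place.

100.1

Form X → anchor (Sample 1): v = (2.6/15.0)(95 − 69.5) + 11.2 = 15.62
anchor → Form Y (Sample 2): y = (17.7/3.2)(15.62 − 9.7) + 67.4 = 100.1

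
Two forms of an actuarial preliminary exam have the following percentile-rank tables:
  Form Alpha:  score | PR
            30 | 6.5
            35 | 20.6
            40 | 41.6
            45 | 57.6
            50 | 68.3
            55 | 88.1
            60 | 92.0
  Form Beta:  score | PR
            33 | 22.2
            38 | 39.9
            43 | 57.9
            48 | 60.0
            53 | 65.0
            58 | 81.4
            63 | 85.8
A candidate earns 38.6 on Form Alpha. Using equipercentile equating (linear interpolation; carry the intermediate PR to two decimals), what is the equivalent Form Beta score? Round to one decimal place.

36.8

PR of 38.6 on Form Alpha: 20.6 + (38.6 − 35)/(40 − 35) × (41.6 − 20.6) = 35.72
On Form Beta, PR 35.72 falls between score 33 (PR 22.2) and 38 (PR 39.9).
Interpolate: 33 + (35.72 − 22.2)/(39.9 − 22.2) × (38 − 33) = 36.8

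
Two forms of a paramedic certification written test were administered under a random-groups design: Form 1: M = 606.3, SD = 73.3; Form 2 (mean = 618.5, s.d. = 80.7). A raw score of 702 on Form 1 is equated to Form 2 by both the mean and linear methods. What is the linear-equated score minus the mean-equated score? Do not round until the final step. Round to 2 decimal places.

9.66

Mean-equated: 702 + (618.5 − 606.3) = 714.20
Linear-equated: (80.7/73.3)(702 − 606.3) + 618.5 = 723.861
Difference = 723.861 − 714.20 = 9.66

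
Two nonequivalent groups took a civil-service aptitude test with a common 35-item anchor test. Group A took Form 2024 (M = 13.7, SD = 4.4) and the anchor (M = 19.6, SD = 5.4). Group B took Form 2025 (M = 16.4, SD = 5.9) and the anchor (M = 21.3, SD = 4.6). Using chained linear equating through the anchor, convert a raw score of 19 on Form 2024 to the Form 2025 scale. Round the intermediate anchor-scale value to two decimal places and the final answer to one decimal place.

22.6

Form 2024 → anchor (Group A): v = (5.4/4.4)(19 − 13.7) + 19.6 = 26.10
anchor → Form 2025 (Group B): y = (5.9/4.6)(26.10 − 21.3) + 16.4 = 22.6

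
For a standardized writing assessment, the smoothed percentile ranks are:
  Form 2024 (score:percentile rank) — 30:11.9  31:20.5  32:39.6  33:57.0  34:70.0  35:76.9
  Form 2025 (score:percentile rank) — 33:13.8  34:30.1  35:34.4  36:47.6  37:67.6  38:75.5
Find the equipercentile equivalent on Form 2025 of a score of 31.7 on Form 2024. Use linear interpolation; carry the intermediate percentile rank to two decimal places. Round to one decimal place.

34.9

PR of 31.7 on Form 2024: 20.5 + (31.7 − 31)/(32 − 31) × (39.6 − 20.5) = 33.87
On Form 2025, PR 33.87 falls between score 34 (PR 30.1) and 35 (PR 34.4).
Interpolate: 34 + (33.87 − 30.1)/(34.4 − 30.1) × (35 − 34) = 34.9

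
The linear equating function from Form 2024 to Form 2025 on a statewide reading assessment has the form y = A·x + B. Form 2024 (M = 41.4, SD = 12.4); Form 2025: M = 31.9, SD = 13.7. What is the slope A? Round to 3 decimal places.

1.105

A = SD_Y / SD_X = 13.7 / 12.4 = 1.105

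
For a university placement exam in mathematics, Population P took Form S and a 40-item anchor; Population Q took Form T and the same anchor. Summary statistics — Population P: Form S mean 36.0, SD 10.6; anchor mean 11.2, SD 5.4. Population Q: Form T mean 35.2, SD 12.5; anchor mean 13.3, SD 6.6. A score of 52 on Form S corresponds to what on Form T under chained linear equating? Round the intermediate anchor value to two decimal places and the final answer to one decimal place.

46.7

Form S → anchor (Population P): v = (5.4/10.6)(52 − 36.0) + 11.2 = 19.35
anchor → Form T (Population Q): y = (12.5/6.6)(19.35 − 13.3) + 35.2 = 46.7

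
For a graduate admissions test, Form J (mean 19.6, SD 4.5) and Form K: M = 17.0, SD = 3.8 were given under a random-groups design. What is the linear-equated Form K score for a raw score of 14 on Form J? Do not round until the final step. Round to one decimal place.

Linear equating: y = (SD_Y/SD_X)(x − M_X) + M_Y
y = (3.8/4.5)(14 − 19.6) + 17.0
y = 0.844444 × -5.6 + 17.0 = -4.7289 + 17.0 = 12.3

12.3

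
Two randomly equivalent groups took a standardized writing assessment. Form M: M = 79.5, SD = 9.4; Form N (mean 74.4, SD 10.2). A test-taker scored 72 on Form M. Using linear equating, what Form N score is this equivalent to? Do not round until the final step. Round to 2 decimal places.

Linear equating: y = (SD_Y/SD_X)(x − M_X) + M_Y
y = (10.2/9.4)(72 − 79.5) + 74.4
y = 1.085106 × -7.5 + 74.4 = -8.1383 + 74.4 = 66.26

66.26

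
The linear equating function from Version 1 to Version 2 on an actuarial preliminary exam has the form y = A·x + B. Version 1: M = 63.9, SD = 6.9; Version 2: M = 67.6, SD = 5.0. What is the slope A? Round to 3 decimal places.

A = SD_Y / SD_X = 5.0 / 6.9 = 0.725

0.725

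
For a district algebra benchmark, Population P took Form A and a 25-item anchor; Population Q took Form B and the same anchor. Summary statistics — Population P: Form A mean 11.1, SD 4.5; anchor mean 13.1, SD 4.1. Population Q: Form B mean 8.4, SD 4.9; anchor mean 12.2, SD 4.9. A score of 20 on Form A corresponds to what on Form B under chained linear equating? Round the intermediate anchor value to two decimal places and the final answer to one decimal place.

17.4

Form A → anchor (Population P): v = (4.1/4.5)(20 − 11.1) + 13.1 = 21.21
anchor → Form B (Population Q): y = (4.9/4.9)(21.21 − 12.2) + 8.4 = 17.4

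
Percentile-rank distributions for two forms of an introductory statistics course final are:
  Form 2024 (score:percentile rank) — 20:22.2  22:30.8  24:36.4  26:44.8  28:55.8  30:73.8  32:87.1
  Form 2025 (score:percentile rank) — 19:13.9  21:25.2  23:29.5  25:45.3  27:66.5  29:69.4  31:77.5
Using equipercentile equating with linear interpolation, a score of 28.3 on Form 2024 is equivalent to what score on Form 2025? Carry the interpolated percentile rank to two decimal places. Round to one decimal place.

26.2

PR of 28.3 on Form 2024: 55.8 + (28.3 − 28)/(30 − 28) × (73.8 − 55.8) = 58.50
On Form 2025, PR 58.50 falls between score 25 (PR 45.3) and 27 (PR 66.5).
Interpolate: 25 + (58.50 − 45.3)/(66.5 − 45.3) × (27 − 25) = 26.2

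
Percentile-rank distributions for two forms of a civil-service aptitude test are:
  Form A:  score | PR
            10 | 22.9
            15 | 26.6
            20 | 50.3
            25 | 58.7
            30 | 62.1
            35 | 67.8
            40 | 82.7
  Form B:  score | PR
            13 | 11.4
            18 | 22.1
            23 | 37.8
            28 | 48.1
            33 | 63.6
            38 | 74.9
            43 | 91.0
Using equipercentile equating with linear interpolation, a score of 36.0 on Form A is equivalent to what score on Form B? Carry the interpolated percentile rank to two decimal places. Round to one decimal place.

36.2

PR of 36.0 on Form A: 67.8 + (36.0 − 35)/(40 − 35) × (82.7 − 67.8) = 70.78
On Form B, PR 70.78 falls between score 33 (PR 63.6) and 38 (PR 74.9).
Interpolate: 33 + (70.78 − 63.6)/(74.9 − 63.6) × (38 − 33) = 36.2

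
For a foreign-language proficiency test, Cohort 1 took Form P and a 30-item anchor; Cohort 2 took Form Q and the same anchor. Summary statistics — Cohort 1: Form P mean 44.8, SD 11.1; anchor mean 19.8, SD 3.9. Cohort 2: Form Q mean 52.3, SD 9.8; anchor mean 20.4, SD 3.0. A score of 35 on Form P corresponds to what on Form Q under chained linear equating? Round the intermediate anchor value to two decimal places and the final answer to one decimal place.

39.1

Form P → anchor (Cohort 1): v = (3.9/11.1)(35 − 44.8) + 19.8 = 16.36
anchor → Form Q (Cohort 2): y = (9.8/3.0)(16.36 − 20.4) + 52.3 = 39.1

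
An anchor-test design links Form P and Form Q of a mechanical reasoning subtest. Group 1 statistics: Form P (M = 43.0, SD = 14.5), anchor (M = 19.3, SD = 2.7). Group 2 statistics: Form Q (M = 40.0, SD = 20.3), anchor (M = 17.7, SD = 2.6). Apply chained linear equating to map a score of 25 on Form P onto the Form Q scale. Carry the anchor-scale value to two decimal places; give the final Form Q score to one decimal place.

Form P → anchor (Group 1): v = (2.7/14.5)(25 − 43.0) + 19.3 = 15.95
anchor → Form Q (Group 2): y = (20.3/2.6)(15.95 − 17.7) + 40.0 = 26.3

26.3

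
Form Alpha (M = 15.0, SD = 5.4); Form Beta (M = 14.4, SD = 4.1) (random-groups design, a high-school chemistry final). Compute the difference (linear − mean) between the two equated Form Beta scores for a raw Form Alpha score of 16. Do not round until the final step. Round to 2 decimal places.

-0.24

Mean-equated: 16 + (14.4 − 15.0) = 15.40
Linear-equated: (4.1/5.4)(16 − 15.0) + 14.4 = 15.159
Difference = 15.159 − 15.40 = -0.24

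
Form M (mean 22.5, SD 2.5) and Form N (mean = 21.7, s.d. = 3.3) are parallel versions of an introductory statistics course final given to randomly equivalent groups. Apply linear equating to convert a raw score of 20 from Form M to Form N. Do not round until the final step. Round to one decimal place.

18.4

Linear equating: y = (SD_Y/SD_X)(x − M_X) + M_Y
y = (3.3/2.5)(20 − 22.5) + 21.7
y = 1.320000 × -2.5 + 21.7 = -3.3000 + 21.7 = 18.4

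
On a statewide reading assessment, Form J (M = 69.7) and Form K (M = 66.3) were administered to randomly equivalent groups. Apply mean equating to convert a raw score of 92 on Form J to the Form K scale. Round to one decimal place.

Mean equating: y = x + (M_Y − M_X) = 92 + (66.3 − 69.7) = 88.6

88.6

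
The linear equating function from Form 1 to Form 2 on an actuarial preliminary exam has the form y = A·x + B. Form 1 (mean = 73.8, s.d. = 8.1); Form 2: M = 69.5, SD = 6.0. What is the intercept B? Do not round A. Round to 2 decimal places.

14.83

A = SD_Y / SD_X = 6.0 / 8.1 = 0.740741
B = M_Y − A·M_X = 69.5 − 0.740741 × 73.8 = 14.83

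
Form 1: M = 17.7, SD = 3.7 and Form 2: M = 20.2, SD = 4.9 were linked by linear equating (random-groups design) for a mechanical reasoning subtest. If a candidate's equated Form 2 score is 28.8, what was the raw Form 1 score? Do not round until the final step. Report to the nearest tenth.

24.2

Invert y = (SD_Y/SD_X)(x − M_X) + M_Y:
x = (SD_X/SD_Y)(y − M_Y) + M_X = (3.7/4.9)(28.8 − 20.2) + 17.7
x = 0.755102 × 8.600 + 17.7 = 24.2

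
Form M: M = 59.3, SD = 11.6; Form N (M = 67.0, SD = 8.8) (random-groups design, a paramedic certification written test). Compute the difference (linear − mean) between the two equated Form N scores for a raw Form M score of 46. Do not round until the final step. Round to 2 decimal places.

3.21

Mean-equated: 46 + (67.0 − 59.3) = 53.70
Linear-equated: (8.8/11.6)(46 − 59.3) + 67.0 = 56.910
Difference = 56.910 − 53.70 = 3.21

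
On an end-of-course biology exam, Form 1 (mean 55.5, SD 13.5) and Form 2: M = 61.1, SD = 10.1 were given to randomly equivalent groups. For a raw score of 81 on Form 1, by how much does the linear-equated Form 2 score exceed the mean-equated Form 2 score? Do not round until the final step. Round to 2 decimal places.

-6.42

Mean-equated: 81 + (61.1 − 55.5) = 86.60
Linear-equated: (10.1/13.5)(81 − 55.5) + 61.1 = 80.178
Difference = 80.178 − 86.60 = -6.42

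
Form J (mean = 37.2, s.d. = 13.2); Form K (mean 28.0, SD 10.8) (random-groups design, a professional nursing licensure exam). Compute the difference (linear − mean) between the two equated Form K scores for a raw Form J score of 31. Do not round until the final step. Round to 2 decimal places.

Mean-equated: 31 + (28.0 − 37.2) = 21.80
Linear-equated: (10.8/13.2)(31 − 37.2) + 28.0 = 22.927
Difference = 22.927 − 21.80 = 1.13

1.13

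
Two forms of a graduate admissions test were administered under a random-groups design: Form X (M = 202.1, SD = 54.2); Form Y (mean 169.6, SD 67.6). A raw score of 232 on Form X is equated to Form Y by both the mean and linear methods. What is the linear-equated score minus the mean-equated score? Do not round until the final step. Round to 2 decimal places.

Mean-equated: 232 + (169.6 − 202.1) = 199.50
Linear-equated: (67.6/54.2)(232 − 202.1) + 169.6 = 206.892
Difference = 206.892 − 199.50 = 7.39

7.39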